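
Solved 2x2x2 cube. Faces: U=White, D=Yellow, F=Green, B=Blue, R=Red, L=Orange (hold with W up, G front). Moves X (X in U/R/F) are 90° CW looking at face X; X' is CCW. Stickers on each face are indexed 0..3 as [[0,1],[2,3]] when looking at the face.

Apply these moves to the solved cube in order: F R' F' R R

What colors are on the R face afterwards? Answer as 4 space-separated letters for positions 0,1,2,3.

Answer: W R R G

Derivation:
After move 1 (F): F=GGGG U=WWOO R=WRWR D=RRYY L=OYOY
After move 2 (R'): R=RRWW U=WBOB F=GWGO D=RGYG B=YBRB
After move 3 (F'): F=WOGG U=WBRW R=GRRW D=YYYG L=OBOO
After move 4 (R): R=RGWR U=WORG F=WYGG D=YRYY B=WBBB
After move 5 (R): R=WRRG U=WYRG F=WRGY D=YBYW B=GBOB
Query: R face = WRRG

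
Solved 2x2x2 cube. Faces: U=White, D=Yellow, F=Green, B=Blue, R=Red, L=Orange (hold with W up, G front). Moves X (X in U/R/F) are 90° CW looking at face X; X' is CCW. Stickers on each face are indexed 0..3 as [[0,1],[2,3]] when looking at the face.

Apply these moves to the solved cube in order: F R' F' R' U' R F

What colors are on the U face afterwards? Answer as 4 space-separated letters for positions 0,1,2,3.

Answer: R B O B

Derivation:
After move 1 (F): F=GGGG U=WWOO R=WRWR D=RRYY L=OYOY
After move 2 (R'): R=RRWW U=WBOB F=GWGO D=RGYG B=YBRB
After move 3 (F'): F=WOGG U=WBRW R=GRRW D=YYYG L=OBOO
After move 4 (R'): R=RWGR U=WRRY F=WBGW D=YOYG B=GBYB
After move 5 (U'): U=RYWR F=OBGW R=WBGR B=RWYB L=GBOO
After move 6 (R): R=GWRB U=RBWW F=OOGG D=YYYR B=RWYB
After move 7 (F): F=GOGO U=RBOB R=WWWB D=RGYR L=GYOY
Query: U face = RBOB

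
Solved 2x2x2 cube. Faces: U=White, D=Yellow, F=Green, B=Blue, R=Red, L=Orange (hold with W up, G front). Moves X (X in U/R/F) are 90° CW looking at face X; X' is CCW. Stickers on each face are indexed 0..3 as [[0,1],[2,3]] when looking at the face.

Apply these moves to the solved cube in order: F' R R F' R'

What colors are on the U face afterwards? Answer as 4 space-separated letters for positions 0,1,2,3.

After move 1 (F'): F=GGGG U=WWRR R=YRYR D=OOYY L=OWOW
After move 2 (R): R=YYRR U=WGRG F=GOGY D=OBYB B=RBWB
After move 3 (R): R=RYRY U=WORY F=GBGB D=OWYR B=GBGB
After move 4 (F'): F=BBGG U=WORR R=WYOY D=WWYR L=OYOR
After move 5 (R'): R=YYWO U=WGRG F=BOGR D=WBYG B=RBWB
Query: U face = WGRG

Answer: W G R G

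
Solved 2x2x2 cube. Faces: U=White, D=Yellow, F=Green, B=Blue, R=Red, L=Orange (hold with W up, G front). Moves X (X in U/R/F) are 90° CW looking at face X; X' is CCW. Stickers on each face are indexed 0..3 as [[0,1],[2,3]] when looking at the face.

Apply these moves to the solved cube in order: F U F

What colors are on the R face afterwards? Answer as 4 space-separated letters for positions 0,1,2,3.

After move 1 (F): F=GGGG U=WWOO R=WRWR D=RRYY L=OYOY
After move 2 (U): U=OWOW F=WRGG R=BBWR B=OYBB L=GGOY
After move 3 (F): F=GWGR U=OWYG R=OBWR D=WBYY L=GROR
Query: R face = OBWR

Answer: O B W R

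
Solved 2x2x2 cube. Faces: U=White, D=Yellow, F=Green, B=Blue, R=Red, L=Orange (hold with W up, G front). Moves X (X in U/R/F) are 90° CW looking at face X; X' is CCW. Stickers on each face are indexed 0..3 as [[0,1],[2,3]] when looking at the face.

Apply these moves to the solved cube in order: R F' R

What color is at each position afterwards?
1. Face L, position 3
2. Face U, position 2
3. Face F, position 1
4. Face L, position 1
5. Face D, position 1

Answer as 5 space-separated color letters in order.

After move 1 (R): R=RRRR U=WGWG F=GYGY D=YBYB B=WBWB
After move 2 (F'): F=YYGG U=WGRR R=BRYR D=OOYB L=OGOW
After move 3 (R): R=YBRR U=WYRG F=YOGB D=OWYW B=RBGB
Query 1: L[3] = W
Query 2: U[2] = R
Query 3: F[1] = O
Query 4: L[1] = G
Query 5: D[1] = W

Answer: W R O G W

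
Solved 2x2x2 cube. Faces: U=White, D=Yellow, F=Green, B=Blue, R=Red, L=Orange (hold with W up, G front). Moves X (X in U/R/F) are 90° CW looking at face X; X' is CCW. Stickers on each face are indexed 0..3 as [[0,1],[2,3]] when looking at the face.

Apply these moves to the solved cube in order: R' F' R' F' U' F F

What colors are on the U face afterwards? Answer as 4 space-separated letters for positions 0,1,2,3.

After move 1 (R'): R=RRRR U=WBWB F=GWGW D=YGYG B=YBYB
After move 2 (F'): F=WWGG U=WBRR R=GRYR D=OOYG L=OBOW
After move 3 (R'): R=RRGY U=WYRY F=WBGR D=OWYG B=GBOB
After move 4 (F'): F=BRWG U=WYRG R=WROY D=BWYG L=OYOR
After move 5 (U'): U=YGWR F=OYWG R=BROY B=WROB L=GBOR
After move 6 (F): F=WOGY U=YGRB R=WRRY D=OBYG L=GBOW
After move 7 (F): F=GWYO U=YGWB R=RRBY D=RWYG L=GOOB
Query: U face = YGWB

Answer: Y G W B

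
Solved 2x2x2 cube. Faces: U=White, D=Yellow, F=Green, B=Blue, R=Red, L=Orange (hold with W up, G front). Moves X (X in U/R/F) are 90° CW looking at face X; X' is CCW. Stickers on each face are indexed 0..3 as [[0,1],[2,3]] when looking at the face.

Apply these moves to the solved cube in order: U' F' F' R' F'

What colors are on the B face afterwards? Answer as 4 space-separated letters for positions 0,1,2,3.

After move 1 (U'): U=WWWW F=OOGG R=GGRR B=RRBB L=BBOO
After move 2 (F'): F=OGOG U=WWGR R=YGYR D=BOYY L=BWOW
After move 3 (F'): F=GGOO U=WWYY R=OGBR D=WWYY L=BROG
After move 4 (R'): R=GROB U=WBYR F=GWOY D=WGYO B=YRWB
After move 5 (F'): F=WYGO U=WBGO R=GRWB D=RGYO L=BROY
Query: B face = YRWB

Answer: Y R W B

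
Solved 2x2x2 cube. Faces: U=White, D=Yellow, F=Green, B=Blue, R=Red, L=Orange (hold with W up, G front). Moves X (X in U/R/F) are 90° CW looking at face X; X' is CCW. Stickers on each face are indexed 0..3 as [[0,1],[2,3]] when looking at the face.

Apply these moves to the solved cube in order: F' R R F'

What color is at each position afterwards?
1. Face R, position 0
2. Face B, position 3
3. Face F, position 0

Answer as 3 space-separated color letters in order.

After move 1 (F'): F=GGGG U=WWRR R=YRYR D=OOYY L=OWOW
After move 2 (R): R=YYRR U=WGRG F=GOGY D=OBYB B=RBWB
After move 3 (R): R=RYRY U=WORY F=GBGB D=OWYR B=GBGB
After move 4 (F'): F=BBGG U=WORR R=WYOY D=WWYR L=OYOR
Query 1: R[0] = W
Query 2: B[3] = B
Query 3: F[0] = B

Answer: W B B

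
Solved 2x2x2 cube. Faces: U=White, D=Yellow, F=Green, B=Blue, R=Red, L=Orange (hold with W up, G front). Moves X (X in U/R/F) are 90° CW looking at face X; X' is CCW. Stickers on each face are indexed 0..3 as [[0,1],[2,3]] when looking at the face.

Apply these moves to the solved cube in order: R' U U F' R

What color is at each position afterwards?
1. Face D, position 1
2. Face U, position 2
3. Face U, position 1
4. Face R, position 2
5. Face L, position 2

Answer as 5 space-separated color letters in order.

After move 1 (R'): R=RRRR U=WBWB F=GWGW D=YGYG B=YBYB
After move 2 (U): U=WWBB F=RRGW R=YBRR B=OOYB L=GWOO
After move 3 (U): U=BWBW F=YBGW R=OORR B=GWYB L=RROO
After move 4 (F'): F=BWYG U=BWOR R=GOYR D=ROYG L=RWOB
After move 5 (R): R=YGRO U=BWOG F=BOYG D=RYYG B=RWWB
Query 1: D[1] = Y
Query 2: U[2] = O
Query 3: U[1] = W
Query 4: R[2] = R
Query 5: L[2] = O

Answer: Y O W R O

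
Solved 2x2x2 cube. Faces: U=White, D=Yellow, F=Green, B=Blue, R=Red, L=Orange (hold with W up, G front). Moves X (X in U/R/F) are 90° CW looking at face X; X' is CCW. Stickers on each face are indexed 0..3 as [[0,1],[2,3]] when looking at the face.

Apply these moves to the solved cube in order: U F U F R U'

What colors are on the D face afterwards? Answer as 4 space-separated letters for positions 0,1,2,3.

After move 1 (U): U=WWWW F=RRGG R=BBRR B=OOBB L=GGOO
After move 2 (F): F=GRGR U=WWOG R=WBWR D=RBYY L=GYOY
After move 3 (U): U=OWGW F=WBGR R=OOWR B=GYBB L=GROY
After move 4 (F): F=GWRB U=OWYR R=GOWR D=WOYY L=GROB
After move 5 (R): R=WGRO U=OWYB F=GORY D=WBYG B=RYWB
After move 6 (U'): U=WBOY F=GRRY R=GORO B=WGWB L=RYOB
Query: D face = WBYG

Answer: W B Y G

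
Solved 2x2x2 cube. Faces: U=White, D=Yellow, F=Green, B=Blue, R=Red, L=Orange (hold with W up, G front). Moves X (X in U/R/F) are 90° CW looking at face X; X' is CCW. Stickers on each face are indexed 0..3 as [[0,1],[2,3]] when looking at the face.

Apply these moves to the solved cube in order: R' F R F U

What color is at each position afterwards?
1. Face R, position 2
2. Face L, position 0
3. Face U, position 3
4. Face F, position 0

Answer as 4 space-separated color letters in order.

After move 1 (R'): R=RRRR U=WBWB F=GWGW D=YGYG B=YBYB
After move 2 (F): F=GGWW U=WBOO R=WRBR D=RRYG L=OYOG
After move 3 (R): R=BWRR U=WGOW F=GRWG D=RYYY B=OBBB
After move 4 (F): F=WGGR U=WGGY R=OWWR D=RBYY L=OROY
After move 5 (U): U=GWYG F=OWGR R=OBWR B=ORBB L=WGOY
Query 1: R[2] = W
Query 2: L[0] = W
Query 3: U[3] = G
Query 4: F[0] = O

Answer: W W G O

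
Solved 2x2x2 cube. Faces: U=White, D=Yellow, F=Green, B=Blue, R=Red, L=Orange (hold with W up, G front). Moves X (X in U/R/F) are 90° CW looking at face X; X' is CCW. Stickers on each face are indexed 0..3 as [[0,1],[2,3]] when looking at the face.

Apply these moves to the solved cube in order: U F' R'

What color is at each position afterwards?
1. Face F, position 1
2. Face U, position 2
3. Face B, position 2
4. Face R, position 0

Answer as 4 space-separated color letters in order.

Answer: W B O B

Derivation:
After move 1 (U): U=WWWW F=RRGG R=BBRR B=OOBB L=GGOO
After move 2 (F'): F=RGRG U=WWBR R=YBYR D=GOYY L=GWOW
After move 3 (R'): R=BRYY U=WBBO F=RWRR D=GGYG B=YOOB
Query 1: F[1] = W
Query 2: U[2] = B
Query 3: B[2] = O
Query 4: R[0] = B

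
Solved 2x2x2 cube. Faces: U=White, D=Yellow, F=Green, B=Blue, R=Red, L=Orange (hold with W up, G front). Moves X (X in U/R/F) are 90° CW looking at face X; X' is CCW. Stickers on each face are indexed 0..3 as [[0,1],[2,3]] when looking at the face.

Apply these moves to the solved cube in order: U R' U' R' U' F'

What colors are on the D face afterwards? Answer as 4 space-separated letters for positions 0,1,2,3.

Answer: R O Y W

Derivation:
After move 1 (U): U=WWWW F=RRGG R=BBRR B=OOBB L=GGOO
After move 2 (R'): R=BRBR U=WBWO F=RWGW D=YRYG B=YOYB
After move 3 (U'): U=BOWW F=GGGW R=RWBR B=BRYB L=YOOO
After move 4 (R'): R=WRRB U=BYWB F=GOGW D=YGYW B=GRRB
After move 5 (U'): U=YBBW F=YOGW R=GORB B=WRRB L=GROO
After move 6 (F'): F=OWYG U=YBGR R=GOYB D=ROYW L=GWOB
Query: D face = ROYW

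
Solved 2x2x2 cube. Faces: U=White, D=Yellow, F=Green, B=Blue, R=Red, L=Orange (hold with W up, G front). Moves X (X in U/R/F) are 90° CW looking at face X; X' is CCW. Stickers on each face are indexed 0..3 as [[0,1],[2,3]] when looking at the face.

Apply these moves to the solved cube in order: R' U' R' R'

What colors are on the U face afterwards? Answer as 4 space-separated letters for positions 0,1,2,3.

Answer: B G W G

Derivation:
After move 1 (R'): R=RRRR U=WBWB F=GWGW D=YGYG B=YBYB
After move 2 (U'): U=BBWW F=OOGW R=GWRR B=RRYB L=YBOO
After move 3 (R'): R=WRGR U=BYWR F=OBGW D=YOYW B=GRGB
After move 4 (R'): R=RRWG U=BGWG F=OYGR D=YBYW B=WROB
Query: U face = BGWG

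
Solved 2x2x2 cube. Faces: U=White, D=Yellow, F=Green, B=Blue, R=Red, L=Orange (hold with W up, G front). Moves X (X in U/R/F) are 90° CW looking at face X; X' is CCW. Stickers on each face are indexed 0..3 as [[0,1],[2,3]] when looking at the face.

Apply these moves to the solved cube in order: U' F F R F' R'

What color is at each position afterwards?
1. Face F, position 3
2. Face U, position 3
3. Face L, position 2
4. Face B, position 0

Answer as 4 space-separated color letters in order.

Answer: R Y O R

Derivation:
After move 1 (U'): U=WWWW F=OOGG R=GGRR B=RRBB L=BBOO
After move 2 (F): F=GOGO U=WWOB R=WGWR D=RGYY L=BYOY
After move 3 (F): F=GGOO U=WWYY R=OGBR D=WWYY L=BROG
After move 4 (R): R=BORG U=WGYO F=GWOY D=WBYR B=YRWB
After move 5 (F'): F=WYGO U=WGBR R=BOWG D=RGYR L=BOOY
After move 6 (R'): R=OGBW U=WWBY F=WGGR D=RYYO B=RRGB
Query 1: F[3] = R
Query 2: U[3] = Y
Query 3: L[2] = O
Query 4: B[0] = R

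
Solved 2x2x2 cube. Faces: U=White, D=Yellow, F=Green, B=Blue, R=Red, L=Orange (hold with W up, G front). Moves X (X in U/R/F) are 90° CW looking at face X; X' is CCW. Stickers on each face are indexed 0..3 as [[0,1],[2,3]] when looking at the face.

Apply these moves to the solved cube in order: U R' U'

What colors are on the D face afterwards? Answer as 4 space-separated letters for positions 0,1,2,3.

Answer: Y R Y G

Derivation:
After move 1 (U): U=WWWW F=RRGG R=BBRR B=OOBB L=GGOO
After move 2 (R'): R=BRBR U=WBWO F=RWGW D=YRYG B=YOYB
After move 3 (U'): U=BOWW F=GGGW R=RWBR B=BRYB L=YOOO
Query: D face = YRYG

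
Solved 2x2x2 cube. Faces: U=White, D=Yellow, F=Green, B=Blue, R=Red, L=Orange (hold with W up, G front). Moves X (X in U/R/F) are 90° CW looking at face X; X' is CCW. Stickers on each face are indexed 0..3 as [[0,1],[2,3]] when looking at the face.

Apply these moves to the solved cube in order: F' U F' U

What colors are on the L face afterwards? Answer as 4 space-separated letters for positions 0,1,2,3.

Answer: R G O R

Derivation:
After move 1 (F'): F=GGGG U=WWRR R=YRYR D=OOYY L=OWOW
After move 2 (U): U=RWRW F=YRGG R=BBYR B=OWBB L=GGOW
After move 3 (F'): F=RGYG U=RWBY R=OBOR D=GWYY L=GWOR
After move 4 (U): U=BRYW F=OBYG R=OWOR B=GWBB L=RGOR
Query: L face = RGOR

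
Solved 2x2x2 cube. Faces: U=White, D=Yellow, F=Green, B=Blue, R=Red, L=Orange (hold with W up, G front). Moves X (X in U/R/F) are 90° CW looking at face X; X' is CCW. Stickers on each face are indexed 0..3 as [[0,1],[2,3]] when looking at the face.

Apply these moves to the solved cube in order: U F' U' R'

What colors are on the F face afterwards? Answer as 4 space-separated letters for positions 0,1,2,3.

Answer: G R R B

Derivation:
After move 1 (U): U=WWWW F=RRGG R=BBRR B=OOBB L=GGOO
After move 2 (F'): F=RGRG U=WWBR R=YBYR D=GOYY L=GWOW
After move 3 (U'): U=WRWB F=GWRG R=RGYR B=YBBB L=OOOW
After move 4 (R'): R=GRRY U=WBWY F=GRRB D=GWYG B=YBOB
Query: F face = GRRB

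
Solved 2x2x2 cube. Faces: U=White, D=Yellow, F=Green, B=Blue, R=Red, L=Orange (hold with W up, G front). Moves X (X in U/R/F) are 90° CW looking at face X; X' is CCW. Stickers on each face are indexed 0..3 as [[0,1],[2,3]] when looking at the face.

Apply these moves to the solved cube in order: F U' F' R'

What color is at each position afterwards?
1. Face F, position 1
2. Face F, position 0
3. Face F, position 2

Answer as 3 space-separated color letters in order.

Answer: O Y O

Derivation:
After move 1 (F): F=GGGG U=WWOO R=WRWR D=RRYY L=OYOY
After move 2 (U'): U=WOWO F=OYGG R=GGWR B=WRBB L=BBOY
After move 3 (F'): F=YGOG U=WOGW R=RGRR D=BYYY L=BOOW
After move 4 (R'): R=GRRR U=WBGW F=YOOW D=BGYG B=YRYB
Query 1: F[1] = O
Query 2: F[0] = Y
Query 3: F[2] = O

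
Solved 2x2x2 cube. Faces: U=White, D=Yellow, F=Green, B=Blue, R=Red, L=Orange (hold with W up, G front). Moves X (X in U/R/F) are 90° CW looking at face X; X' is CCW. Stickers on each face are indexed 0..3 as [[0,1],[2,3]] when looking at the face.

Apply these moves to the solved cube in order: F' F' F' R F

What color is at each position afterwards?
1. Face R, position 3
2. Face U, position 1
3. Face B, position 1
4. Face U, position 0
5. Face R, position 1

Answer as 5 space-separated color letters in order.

Answer: R G B W W

Derivation:
After move 1 (F'): F=GGGG U=WWRR R=YRYR D=OOYY L=OWOW
After move 2 (F'): F=GGGG U=WWYY R=OROR D=WWYY L=OROR
After move 3 (F'): F=GGGG U=WWOO R=WRWR D=RRYY L=OYOY
After move 4 (R): R=WWRR U=WGOG F=GRGY D=RBYB B=OBWB
After move 5 (F): F=GGYR U=WGYY R=OWGR D=RWYB L=OROB
Query 1: R[3] = R
Query 2: U[1] = G
Query 3: B[1] = B
Query 4: U[0] = W
Query 5: R[1] = W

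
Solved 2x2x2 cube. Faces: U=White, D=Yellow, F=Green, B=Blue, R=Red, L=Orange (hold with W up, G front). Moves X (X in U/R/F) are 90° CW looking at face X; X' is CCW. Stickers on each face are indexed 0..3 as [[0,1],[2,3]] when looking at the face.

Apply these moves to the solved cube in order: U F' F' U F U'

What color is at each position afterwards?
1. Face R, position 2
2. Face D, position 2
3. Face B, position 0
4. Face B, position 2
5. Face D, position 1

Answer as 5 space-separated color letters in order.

After move 1 (U): U=WWWW F=RRGG R=BBRR B=OOBB L=GGOO
After move 2 (F'): F=RGRG U=WWBR R=YBYR D=GOYY L=GWOW
After move 3 (F'): F=GGRR U=WWYY R=OBGR D=WWYY L=GROB
After move 4 (U): U=YWYW F=OBRR R=OOGR B=GRBB L=GGOB
After move 5 (F): F=RORB U=YWBG R=YOWR D=GOYY L=GWOW
After move 6 (U'): U=WGYB F=GWRB R=ROWR B=YOBB L=GROW
Query 1: R[2] = W
Query 2: D[2] = Y
Query 3: B[0] = Y
Query 4: B[2] = B
Query 5: D[1] = O

Answer: W Y Y B O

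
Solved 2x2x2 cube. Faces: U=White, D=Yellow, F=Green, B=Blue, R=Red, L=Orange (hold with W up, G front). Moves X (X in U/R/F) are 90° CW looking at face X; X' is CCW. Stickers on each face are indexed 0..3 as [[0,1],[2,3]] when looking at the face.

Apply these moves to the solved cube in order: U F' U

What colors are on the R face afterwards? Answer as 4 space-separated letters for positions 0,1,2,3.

Answer: O O Y R

Derivation:
After move 1 (U): U=WWWW F=RRGG R=BBRR B=OOBB L=GGOO
After move 2 (F'): F=RGRG U=WWBR R=YBYR D=GOYY L=GWOW
After move 3 (U): U=BWRW F=YBRG R=OOYR B=GWBB L=RGOW
Query: R face = OOYR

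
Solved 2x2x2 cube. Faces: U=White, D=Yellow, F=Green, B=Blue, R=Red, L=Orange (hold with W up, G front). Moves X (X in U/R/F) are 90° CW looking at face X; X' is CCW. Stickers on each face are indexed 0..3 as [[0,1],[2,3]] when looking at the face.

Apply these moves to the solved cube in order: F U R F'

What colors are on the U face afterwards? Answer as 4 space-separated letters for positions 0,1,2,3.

Answer: O R W R

Derivation:
After move 1 (F): F=GGGG U=WWOO R=WRWR D=RRYY L=OYOY
After move 2 (U): U=OWOW F=WRGG R=BBWR B=OYBB L=GGOY
After move 3 (R): R=WBRB U=OROG F=WRGY D=RBYO B=WYWB
After move 4 (F'): F=RYWG U=ORWR R=BBRB D=GYYO L=GGOO
Query: U face = ORWR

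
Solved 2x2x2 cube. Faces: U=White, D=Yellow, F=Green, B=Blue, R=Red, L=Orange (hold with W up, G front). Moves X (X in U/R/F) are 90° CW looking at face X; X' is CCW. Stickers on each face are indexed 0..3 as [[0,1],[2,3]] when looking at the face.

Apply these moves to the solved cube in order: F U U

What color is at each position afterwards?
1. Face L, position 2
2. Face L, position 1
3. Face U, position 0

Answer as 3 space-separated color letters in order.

After move 1 (F): F=GGGG U=WWOO R=WRWR D=RRYY L=OYOY
After move 2 (U): U=OWOW F=WRGG R=BBWR B=OYBB L=GGOY
After move 3 (U): U=OOWW F=BBGG R=OYWR B=GGBB L=WROY
Query 1: L[2] = O
Query 2: L[1] = R
Query 3: U[0] = O

Answer: O R O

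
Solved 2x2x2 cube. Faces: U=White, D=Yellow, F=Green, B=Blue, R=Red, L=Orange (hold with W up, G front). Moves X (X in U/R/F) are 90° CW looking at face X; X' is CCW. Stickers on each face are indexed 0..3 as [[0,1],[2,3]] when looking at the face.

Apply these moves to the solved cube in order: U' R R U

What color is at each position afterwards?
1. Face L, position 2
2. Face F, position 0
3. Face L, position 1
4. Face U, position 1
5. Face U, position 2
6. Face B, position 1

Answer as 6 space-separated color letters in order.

After move 1 (U'): U=WWWW F=OOGG R=GGRR B=RRBB L=BBOO
After move 2 (R): R=RGRG U=WOWG F=OYGY D=YBYR B=WRWB
After move 3 (R): R=RRGG U=WYWY F=OBGR D=YWYW B=GROB
After move 4 (U): U=WWYY F=RRGR R=GRGG B=BBOB L=OBOO
Query 1: L[2] = O
Query 2: F[0] = R
Query 3: L[1] = B
Query 4: U[1] = W
Query 5: U[2] = Y
Query 6: B[1] = B

Answer: O R B W Y B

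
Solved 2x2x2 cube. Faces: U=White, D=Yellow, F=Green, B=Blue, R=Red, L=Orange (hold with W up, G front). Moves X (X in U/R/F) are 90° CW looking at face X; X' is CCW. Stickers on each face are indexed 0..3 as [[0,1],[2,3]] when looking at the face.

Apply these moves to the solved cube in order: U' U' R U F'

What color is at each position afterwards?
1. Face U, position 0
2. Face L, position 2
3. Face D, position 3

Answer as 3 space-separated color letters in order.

After move 1 (U'): U=WWWW F=OOGG R=GGRR B=RRBB L=BBOO
After move 2 (U'): U=WWWW F=BBGG R=OORR B=GGBB L=RROO
After move 3 (R): R=RORO U=WBWG F=BYGY D=YBYG B=WGWB
After move 4 (U): U=WWGB F=ROGY R=WGRO B=RRWB L=BYOO
After move 5 (F'): F=OYRG U=WWWR R=BGYO D=YOYG L=BBOG
Query 1: U[0] = W
Query 2: L[2] = O
Query 3: D[3] = G

Answer: W O G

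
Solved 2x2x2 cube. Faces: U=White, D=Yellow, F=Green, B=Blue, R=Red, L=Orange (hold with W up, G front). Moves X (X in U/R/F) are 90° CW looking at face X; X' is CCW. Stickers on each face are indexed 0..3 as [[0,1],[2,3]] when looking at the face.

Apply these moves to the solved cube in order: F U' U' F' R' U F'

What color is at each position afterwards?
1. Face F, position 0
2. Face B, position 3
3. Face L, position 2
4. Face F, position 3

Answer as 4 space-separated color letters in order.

After move 1 (F): F=GGGG U=WWOO R=WRWR D=RRYY L=OYOY
After move 2 (U'): U=WOWO F=OYGG R=GGWR B=WRBB L=BBOY
After move 3 (U'): U=OOWW F=BBGG R=OYWR B=GGBB L=WROY
After move 4 (F'): F=BGBG U=OOOW R=RYRR D=RYYY L=WWOW
After move 5 (R'): R=YRRR U=OBOG F=BOBW D=RGYG B=YGYB
After move 6 (U): U=OOGB F=YRBW R=YGRR B=WWYB L=BOOW
After move 7 (F'): F=RWYB U=OOYR R=GGRR D=OWYG L=BBOG
Query 1: F[0] = R
Query 2: B[3] = B
Query 3: L[2] = O
Query 4: F[3] = B

Answer: R B O B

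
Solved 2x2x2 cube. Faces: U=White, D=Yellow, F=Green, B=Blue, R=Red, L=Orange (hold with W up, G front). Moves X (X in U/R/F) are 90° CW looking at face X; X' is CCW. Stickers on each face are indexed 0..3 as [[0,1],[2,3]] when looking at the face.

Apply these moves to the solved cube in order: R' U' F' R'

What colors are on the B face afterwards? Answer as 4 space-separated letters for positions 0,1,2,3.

Answer: G R O B

Derivation:
After move 1 (R'): R=RRRR U=WBWB F=GWGW D=YGYG B=YBYB
After move 2 (U'): U=BBWW F=OOGW R=GWRR B=RRYB L=YBOO
After move 3 (F'): F=OWOG U=BBGR R=GWYR D=BOYG L=YWOW
After move 4 (R'): R=WRGY U=BYGR F=OBOR D=BWYG B=GROB
Query: B face = GROB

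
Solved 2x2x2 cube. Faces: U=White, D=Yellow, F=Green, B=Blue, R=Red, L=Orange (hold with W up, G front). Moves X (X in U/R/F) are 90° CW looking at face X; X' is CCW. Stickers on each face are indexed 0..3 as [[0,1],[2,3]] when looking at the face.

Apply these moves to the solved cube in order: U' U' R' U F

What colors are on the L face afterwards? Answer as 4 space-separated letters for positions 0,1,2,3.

Answer: B Y O B

Derivation:
After move 1 (U'): U=WWWW F=OOGG R=GGRR B=RRBB L=BBOO
After move 2 (U'): U=WWWW F=BBGG R=OORR B=GGBB L=RROO
After move 3 (R'): R=OROR U=WBWG F=BWGW D=YBYG B=YGYB
After move 4 (U): U=WWGB F=ORGW R=YGOR B=RRYB L=BWOO
After move 5 (F): F=GOWR U=WWOW R=GGBR D=OYYG L=BYOB
Query: L face = BYOB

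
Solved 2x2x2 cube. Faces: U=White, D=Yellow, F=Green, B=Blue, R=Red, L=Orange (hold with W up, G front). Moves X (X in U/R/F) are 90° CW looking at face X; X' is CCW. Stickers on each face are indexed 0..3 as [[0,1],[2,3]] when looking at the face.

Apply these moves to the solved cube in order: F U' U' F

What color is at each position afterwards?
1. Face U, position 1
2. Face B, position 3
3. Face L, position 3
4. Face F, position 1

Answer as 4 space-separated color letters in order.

After move 1 (F): F=GGGG U=WWOO R=WRWR D=RRYY L=OYOY
After move 2 (U'): U=WOWO F=OYGG R=GGWR B=WRBB L=BBOY
After move 3 (U'): U=OOWW F=BBGG R=OYWR B=GGBB L=WROY
After move 4 (F): F=GBGB U=OOYR R=WYWR D=WOYY L=WROR
Query 1: U[1] = O
Query 2: B[3] = B
Query 3: L[3] = R
Query 4: F[1] = B

Answer: O B R B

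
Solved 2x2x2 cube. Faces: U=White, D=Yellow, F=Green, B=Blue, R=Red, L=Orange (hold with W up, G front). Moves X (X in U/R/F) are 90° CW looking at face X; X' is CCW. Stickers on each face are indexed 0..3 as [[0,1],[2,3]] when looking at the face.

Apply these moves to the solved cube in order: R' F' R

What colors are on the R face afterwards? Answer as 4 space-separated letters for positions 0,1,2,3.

Answer: Y G R R

Derivation:
After move 1 (R'): R=RRRR U=WBWB F=GWGW D=YGYG B=YBYB
After move 2 (F'): F=WWGG U=WBRR R=GRYR D=OOYG L=OBOW
After move 3 (R): R=YGRR U=WWRG F=WOGG D=OYYY B=RBBB
Query: R face = YGRR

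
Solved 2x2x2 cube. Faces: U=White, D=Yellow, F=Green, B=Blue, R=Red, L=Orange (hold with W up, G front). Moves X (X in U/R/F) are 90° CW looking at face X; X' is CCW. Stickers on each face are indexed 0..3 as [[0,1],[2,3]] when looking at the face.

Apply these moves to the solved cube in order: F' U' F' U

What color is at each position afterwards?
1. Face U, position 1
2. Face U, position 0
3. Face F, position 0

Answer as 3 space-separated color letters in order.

Answer: W G O

Derivation:
After move 1 (F'): F=GGGG U=WWRR R=YRYR D=OOYY L=OWOW
After move 2 (U'): U=WRWR F=OWGG R=GGYR B=YRBB L=BBOW
After move 3 (F'): F=WGOG U=WRGY R=OGOR D=BWYY L=BROW
After move 4 (U): U=GWYR F=OGOG R=YROR B=BRBB L=WGOW
Query 1: U[1] = W
Query 2: U[0] = G
Query 3: F[0] = O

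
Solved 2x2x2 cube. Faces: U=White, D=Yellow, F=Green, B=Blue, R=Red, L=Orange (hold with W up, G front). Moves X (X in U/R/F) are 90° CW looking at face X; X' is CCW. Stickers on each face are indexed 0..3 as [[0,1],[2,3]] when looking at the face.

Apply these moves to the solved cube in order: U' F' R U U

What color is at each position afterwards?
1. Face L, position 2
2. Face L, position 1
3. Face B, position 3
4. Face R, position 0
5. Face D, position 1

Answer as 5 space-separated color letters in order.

Answer: O Y B B B

Derivation:
After move 1 (U'): U=WWWW F=OOGG R=GGRR B=RRBB L=BBOO
After move 2 (F'): F=OGOG U=WWGR R=YGYR D=BOYY L=BWOW
After move 3 (R): R=YYRG U=WGGG F=OOOY D=BBYR B=RRWB
After move 4 (U): U=GWGG F=YYOY R=RRRG B=BWWB L=OOOW
After move 5 (U): U=GGGW F=RROY R=BWRG B=OOWB L=YYOW
Query 1: L[2] = O
Query 2: L[1] = Y
Query 3: B[3] = B
Query 4: R[0] = B
Query 5: D[1] = B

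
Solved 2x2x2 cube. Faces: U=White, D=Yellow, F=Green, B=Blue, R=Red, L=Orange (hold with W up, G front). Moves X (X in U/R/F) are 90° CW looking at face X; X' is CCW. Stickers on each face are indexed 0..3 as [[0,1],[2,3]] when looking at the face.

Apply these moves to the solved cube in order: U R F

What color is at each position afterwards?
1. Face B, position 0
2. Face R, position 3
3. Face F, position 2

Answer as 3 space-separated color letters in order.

Answer: W B Y

Derivation:
After move 1 (U): U=WWWW F=RRGG R=BBRR B=OOBB L=GGOO
After move 2 (R): R=RBRB U=WRWG F=RYGY D=YBYO B=WOWB
After move 3 (F): F=GRYY U=WROG R=WBGB D=RRYO L=GYOB
Query 1: B[0] = W
Query 2: R[3] = B
Query 3: F[2] = Y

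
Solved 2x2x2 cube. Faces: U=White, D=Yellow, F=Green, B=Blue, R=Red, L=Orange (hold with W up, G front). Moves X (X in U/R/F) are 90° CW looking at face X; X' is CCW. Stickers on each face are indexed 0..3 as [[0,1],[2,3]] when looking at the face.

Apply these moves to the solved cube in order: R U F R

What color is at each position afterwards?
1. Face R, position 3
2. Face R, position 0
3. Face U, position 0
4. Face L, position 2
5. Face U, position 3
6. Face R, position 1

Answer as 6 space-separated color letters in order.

After move 1 (R): R=RRRR U=WGWG F=GYGY D=YBYB B=WBWB
After move 2 (U): U=WWGG F=RRGY R=WBRR B=OOWB L=GYOO
After move 3 (F): F=GRYR U=WWOY R=GBGR D=RWYB L=GYOB
After move 4 (R): R=GGRB U=WROR F=GWYB D=RWYO B=YOWB
Query 1: R[3] = B
Query 2: R[0] = G
Query 3: U[0] = W
Query 4: L[2] = O
Query 5: U[3] = R
Query 6: R[1] = G

Answer: B G W O R G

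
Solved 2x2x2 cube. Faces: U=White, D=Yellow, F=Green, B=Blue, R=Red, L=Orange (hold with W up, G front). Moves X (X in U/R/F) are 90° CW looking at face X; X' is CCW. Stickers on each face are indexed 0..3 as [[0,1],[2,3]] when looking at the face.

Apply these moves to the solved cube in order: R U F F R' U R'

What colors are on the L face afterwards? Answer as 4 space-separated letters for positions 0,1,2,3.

After move 1 (R): R=RRRR U=WGWG F=GYGY D=YBYB B=WBWB
After move 2 (U): U=WWGG F=RRGY R=WBRR B=OOWB L=GYOO
After move 3 (F): F=GRYR U=WWOY R=GBGR D=RWYB L=GYOB
After move 4 (F): F=YGRR U=WWBY R=OBYR D=GGYB L=GROW
After move 5 (R'): R=BROY U=WWBO F=YWRY D=GGYR B=BOGB
After move 6 (U): U=BWOW F=BRRY R=BOOY B=GRGB L=YWOW
After move 7 (R'): R=OYBO U=BGOG F=BWRW D=GRYY B=RRGB
Query: L face = YWOW

Answer: Y W O W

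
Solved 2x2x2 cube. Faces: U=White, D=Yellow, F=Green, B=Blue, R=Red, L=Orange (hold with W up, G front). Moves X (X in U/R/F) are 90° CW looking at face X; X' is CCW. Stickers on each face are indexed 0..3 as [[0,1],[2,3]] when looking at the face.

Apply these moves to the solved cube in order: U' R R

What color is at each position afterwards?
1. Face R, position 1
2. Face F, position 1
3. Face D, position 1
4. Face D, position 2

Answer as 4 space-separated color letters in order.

After move 1 (U'): U=WWWW F=OOGG R=GGRR B=RRBB L=BBOO
After move 2 (R): R=RGRG U=WOWG F=OYGY D=YBYR B=WRWB
After move 3 (R): R=RRGG U=WYWY F=OBGR D=YWYW B=GROB
Query 1: R[1] = R
Query 2: F[1] = B
Query 3: D[1] = W
Query 4: D[2] = Y

Answer: R B W Y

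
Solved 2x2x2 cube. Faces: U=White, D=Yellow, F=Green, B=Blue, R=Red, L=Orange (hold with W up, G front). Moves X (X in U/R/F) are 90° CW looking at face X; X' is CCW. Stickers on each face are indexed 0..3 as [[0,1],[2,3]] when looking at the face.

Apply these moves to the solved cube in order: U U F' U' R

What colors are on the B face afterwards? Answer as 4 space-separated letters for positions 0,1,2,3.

Answer: O O R B

Derivation:
After move 1 (U): U=WWWW F=RRGG R=BBRR B=OOBB L=GGOO
After move 2 (U): U=WWWW F=BBGG R=OORR B=GGBB L=RROO
After move 3 (F'): F=BGBG U=WWOR R=YOYR D=ROYY L=RWOW
After move 4 (U'): U=WRWO F=RWBG R=BGYR B=YOBB L=GGOW
After move 5 (R): R=YBRG U=WWWG F=ROBY D=RBYY B=OORB
Query: B face = OORB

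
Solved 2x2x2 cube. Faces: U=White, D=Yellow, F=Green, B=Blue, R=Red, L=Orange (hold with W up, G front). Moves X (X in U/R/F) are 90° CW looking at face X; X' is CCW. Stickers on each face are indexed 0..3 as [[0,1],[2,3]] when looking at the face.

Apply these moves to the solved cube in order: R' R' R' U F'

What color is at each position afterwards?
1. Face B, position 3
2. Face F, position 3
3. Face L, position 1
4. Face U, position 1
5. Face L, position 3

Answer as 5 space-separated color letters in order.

After move 1 (R'): R=RRRR U=WBWB F=GWGW D=YGYG B=YBYB
After move 2 (R'): R=RRRR U=WYWY F=GBGB D=YWYW B=GBGB
After move 3 (R'): R=RRRR U=WGWG F=GYGY D=YBYB B=WBWB
After move 4 (U): U=WWGG F=RRGY R=WBRR B=OOWB L=GYOO
After move 5 (F'): F=RYRG U=WWWR R=BBYR D=YOYB L=GGOG
Query 1: B[3] = B
Query 2: F[3] = G
Query 3: L[1] = G
Query 4: U[1] = W
Query 5: L[3] = G

Answer: B G G W G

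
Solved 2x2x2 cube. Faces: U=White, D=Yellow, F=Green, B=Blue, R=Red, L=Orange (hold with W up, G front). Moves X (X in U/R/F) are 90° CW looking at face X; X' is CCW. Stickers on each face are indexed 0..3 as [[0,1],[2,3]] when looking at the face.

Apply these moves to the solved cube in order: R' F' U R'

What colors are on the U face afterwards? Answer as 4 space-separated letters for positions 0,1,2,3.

Answer: R Y R O

Derivation:
After move 1 (R'): R=RRRR U=WBWB F=GWGW D=YGYG B=YBYB
After move 2 (F'): F=WWGG U=WBRR R=GRYR D=OOYG L=OBOW
After move 3 (U): U=RWRB F=GRGG R=YBYR B=OBYB L=WWOW
After move 4 (R'): R=BRYY U=RYRO F=GWGB D=ORYG B=GBOB
Query: U face = RYRO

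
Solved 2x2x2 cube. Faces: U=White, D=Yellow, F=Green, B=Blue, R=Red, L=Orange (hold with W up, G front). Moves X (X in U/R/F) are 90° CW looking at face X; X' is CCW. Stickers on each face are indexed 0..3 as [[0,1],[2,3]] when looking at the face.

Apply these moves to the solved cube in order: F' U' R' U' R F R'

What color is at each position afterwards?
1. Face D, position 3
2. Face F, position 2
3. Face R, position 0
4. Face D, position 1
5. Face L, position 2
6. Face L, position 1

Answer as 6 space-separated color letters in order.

Answer: W G O B O O

Derivation:
After move 1 (F'): F=GGGG U=WWRR R=YRYR D=OOYY L=OWOW
After move 2 (U'): U=WRWR F=OWGG R=GGYR B=YRBB L=BBOW
After move 3 (R'): R=GRGY U=WBWY F=ORGR D=OWYG B=YROB
After move 4 (U'): U=BYWW F=BBGR R=ORGY B=GROB L=YROW
After move 5 (R): R=GOYR U=BBWR F=BWGG D=OOYG B=WRYB
After move 6 (F): F=GBGW U=BBWR R=WORR D=YGYG L=YOOO
After move 7 (R'): R=ORWR U=BYWW F=GBGR D=YBYW B=GRGB
Query 1: D[3] = W
Query 2: F[2] = G
Query 3: R[0] = O
Query 4: D[1] = B
Query 5: L[2] = O
Query 6: L[1] = O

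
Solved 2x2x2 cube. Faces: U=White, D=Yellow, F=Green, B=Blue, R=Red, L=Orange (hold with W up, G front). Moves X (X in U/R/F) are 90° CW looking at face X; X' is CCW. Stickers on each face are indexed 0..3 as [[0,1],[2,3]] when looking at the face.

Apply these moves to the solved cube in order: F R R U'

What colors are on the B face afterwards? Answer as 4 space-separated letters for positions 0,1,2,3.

Answer: R W G B

Derivation:
After move 1 (F): F=GGGG U=WWOO R=WRWR D=RRYY L=OYOY
After move 2 (R): R=WWRR U=WGOG F=GRGY D=RBYB B=OBWB
After move 3 (R): R=RWRW U=WROY F=GBGB D=RWYO B=GBGB
After move 4 (U'): U=RYWO F=OYGB R=GBRW B=RWGB L=GBOY
Query: B face = RWGB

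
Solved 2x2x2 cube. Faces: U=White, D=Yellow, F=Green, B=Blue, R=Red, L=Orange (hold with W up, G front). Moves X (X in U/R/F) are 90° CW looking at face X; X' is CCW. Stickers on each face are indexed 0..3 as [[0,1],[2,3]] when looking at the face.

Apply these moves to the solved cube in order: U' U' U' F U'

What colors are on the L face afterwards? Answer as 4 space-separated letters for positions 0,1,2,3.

Answer: O O O Y

Derivation:
After move 1 (U'): U=WWWW F=OOGG R=GGRR B=RRBB L=BBOO
After move 2 (U'): U=WWWW F=BBGG R=OORR B=GGBB L=RROO
After move 3 (U'): U=WWWW F=RRGG R=BBRR B=OOBB L=GGOO
After move 4 (F): F=GRGR U=WWOG R=WBWR D=RBYY L=GYOY
After move 5 (U'): U=WGWO F=GYGR R=GRWR B=WBBB L=OOOY
Query: L face = OOOY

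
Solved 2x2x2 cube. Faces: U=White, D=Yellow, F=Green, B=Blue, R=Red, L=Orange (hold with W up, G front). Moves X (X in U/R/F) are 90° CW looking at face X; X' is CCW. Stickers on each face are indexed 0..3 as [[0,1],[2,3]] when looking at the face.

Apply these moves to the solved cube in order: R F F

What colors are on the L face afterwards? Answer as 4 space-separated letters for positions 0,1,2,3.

After move 1 (R): R=RRRR U=WGWG F=GYGY D=YBYB B=WBWB
After move 2 (F): F=GGYY U=WGOO R=WRGR D=RRYB L=OYOB
After move 3 (F): F=YGYG U=WGBY R=OROR D=GWYB L=OROR
Query: L face = OROR

Answer: O R O R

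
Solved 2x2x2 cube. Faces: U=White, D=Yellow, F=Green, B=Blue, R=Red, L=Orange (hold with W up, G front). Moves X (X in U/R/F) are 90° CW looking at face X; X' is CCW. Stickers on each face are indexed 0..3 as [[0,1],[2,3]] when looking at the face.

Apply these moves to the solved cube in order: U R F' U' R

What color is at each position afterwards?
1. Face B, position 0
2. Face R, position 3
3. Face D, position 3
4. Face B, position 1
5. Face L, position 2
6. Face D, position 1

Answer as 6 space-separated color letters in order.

Answer: R Y B B O W

Derivation:
After move 1 (U): U=WWWW F=RRGG R=BBRR B=OOBB L=GGOO
After move 2 (R): R=RBRB U=WRWG F=RYGY D=YBYO B=WOWB
After move 3 (F'): F=YYRG U=WRRR R=BBYB D=GOYO L=GGOW
After move 4 (U'): U=RRWR F=GGRG R=YYYB B=BBWB L=WOOW
After move 5 (R): R=YYBY U=RGWG F=GORO D=GWYB B=RBRB
Query 1: B[0] = R
Query 2: R[3] = Y
Query 3: D[3] = B
Query 4: B[1] = B
Query 5: L[2] = O
Query 6: D[1] = W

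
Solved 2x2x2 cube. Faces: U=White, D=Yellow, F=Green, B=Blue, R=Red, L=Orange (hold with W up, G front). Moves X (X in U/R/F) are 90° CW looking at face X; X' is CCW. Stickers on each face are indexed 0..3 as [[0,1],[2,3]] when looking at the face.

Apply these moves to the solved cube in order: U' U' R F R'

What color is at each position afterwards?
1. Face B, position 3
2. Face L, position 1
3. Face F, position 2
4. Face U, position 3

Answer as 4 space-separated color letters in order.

Answer: B Y Y W

Derivation:
After move 1 (U'): U=WWWW F=OOGG R=GGRR B=RRBB L=BBOO
After move 2 (U'): U=WWWW F=BBGG R=OORR B=GGBB L=RROO
After move 3 (R): R=RORO U=WBWG F=BYGY D=YBYG B=WGWB
After move 4 (F): F=GBYY U=WBOR R=WOGO D=RRYG L=RYOB
After move 5 (R'): R=OOWG U=WWOW F=GBYR D=RBYY B=GGRB
Query 1: B[3] = B
Query 2: L[1] = Y
Query 3: F[2] = Y
Query 4: U[3] = W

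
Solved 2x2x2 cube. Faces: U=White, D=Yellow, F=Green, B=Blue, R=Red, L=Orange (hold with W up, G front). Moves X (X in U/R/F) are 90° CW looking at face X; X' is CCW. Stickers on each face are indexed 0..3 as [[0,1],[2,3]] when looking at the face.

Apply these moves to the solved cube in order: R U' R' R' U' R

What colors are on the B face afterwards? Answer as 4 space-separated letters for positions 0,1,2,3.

After move 1 (R): R=RRRR U=WGWG F=GYGY D=YBYB B=WBWB
After move 2 (U'): U=GGWW F=OOGY R=GYRR B=RRWB L=WBOO
After move 3 (R'): R=YRGR U=GWWR F=OGGW D=YOYY B=BRBB
After move 4 (R'): R=RRYG U=GBWB F=OWGR D=YGYW B=YROB
After move 5 (U'): U=BBGW F=WBGR R=OWYG B=RROB L=YROO
After move 6 (R): R=YOGW U=BBGR F=WGGW D=YOYR B=WRBB
Query: B face = WRBB

Answer: W R B B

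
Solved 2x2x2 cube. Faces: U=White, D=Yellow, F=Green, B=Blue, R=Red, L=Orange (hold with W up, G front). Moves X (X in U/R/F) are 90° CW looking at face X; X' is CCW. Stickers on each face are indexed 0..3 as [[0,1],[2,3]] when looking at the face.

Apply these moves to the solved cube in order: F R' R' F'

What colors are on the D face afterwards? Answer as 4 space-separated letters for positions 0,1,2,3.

Answer: Y Y Y O

Derivation:
After move 1 (F): F=GGGG U=WWOO R=WRWR D=RRYY L=OYOY
After move 2 (R'): R=RRWW U=WBOB F=GWGO D=RGYG B=YBRB
After move 3 (R'): R=RWRW U=WROY F=GBGB D=RWYO B=GBGB
After move 4 (F'): F=BBGG U=WRRR R=WWRW D=YYYO L=OYOO
Query: D face = YYYO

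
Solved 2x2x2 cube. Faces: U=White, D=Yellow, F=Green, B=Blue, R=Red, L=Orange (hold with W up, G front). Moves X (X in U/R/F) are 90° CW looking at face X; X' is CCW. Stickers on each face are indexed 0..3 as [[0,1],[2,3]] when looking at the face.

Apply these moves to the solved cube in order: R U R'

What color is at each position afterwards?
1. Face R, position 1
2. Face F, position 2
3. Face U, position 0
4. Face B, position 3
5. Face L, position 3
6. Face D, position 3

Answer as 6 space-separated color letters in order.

After move 1 (R): R=RRRR U=WGWG F=GYGY D=YBYB B=WBWB
After move 2 (U): U=WWGG F=RRGY R=WBRR B=OOWB L=GYOO
After move 3 (R'): R=BRWR U=WWGO F=RWGG D=YRYY B=BOBB
Query 1: R[1] = R
Query 2: F[2] = G
Query 3: U[0] = W
Query 4: B[3] = B
Query 5: L[3] = O
Query 6: D[3] = Y

Answer: R G W B O Y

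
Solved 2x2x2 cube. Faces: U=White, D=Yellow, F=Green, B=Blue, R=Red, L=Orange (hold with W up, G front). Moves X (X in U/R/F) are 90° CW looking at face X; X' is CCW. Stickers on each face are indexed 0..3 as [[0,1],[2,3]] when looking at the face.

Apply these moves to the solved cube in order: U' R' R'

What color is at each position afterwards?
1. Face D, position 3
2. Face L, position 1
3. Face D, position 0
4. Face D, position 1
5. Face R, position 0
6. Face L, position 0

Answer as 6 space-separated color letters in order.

Answer: W B Y W R B

Derivation:
After move 1 (U'): U=WWWW F=OOGG R=GGRR B=RRBB L=BBOO
After move 2 (R'): R=GRGR U=WBWR F=OWGW D=YOYG B=YRYB
After move 3 (R'): R=RRGG U=WYWY F=OBGR D=YWYW B=GROB
Query 1: D[3] = W
Query 2: L[1] = B
Query 3: D[0] = Y
Query 4: D[1] = W
Query 5: R[0] = R
Query 6: L[0] = B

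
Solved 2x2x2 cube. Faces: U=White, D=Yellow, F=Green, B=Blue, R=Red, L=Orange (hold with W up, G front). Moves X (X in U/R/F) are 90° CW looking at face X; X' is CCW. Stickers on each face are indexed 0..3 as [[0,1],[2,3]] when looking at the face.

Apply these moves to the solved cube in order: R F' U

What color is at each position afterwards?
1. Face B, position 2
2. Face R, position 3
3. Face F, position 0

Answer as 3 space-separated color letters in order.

After move 1 (R): R=RRRR U=WGWG F=GYGY D=YBYB B=WBWB
After move 2 (F'): F=YYGG U=WGRR R=BRYR D=OOYB L=OGOW
After move 3 (U): U=RWRG F=BRGG R=WBYR B=OGWB L=YYOW
Query 1: B[2] = W
Query 2: R[3] = R
Query 3: F[0] = B

Answer: W R B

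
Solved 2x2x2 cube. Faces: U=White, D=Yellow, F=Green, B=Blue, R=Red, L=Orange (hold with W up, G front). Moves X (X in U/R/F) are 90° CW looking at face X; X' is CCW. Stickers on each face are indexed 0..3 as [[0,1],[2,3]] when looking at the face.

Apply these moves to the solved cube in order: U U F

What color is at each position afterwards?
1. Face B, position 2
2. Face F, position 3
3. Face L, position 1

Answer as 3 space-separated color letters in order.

Answer: B B Y

Derivation:
After move 1 (U): U=WWWW F=RRGG R=BBRR B=OOBB L=GGOO
After move 2 (U): U=WWWW F=BBGG R=OORR B=GGBB L=RROO
After move 3 (F): F=GBGB U=WWOR R=WOWR D=ROYY L=RYOY
Query 1: B[2] = B
Query 2: F[3] = B
Query 3: L[1] = Y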